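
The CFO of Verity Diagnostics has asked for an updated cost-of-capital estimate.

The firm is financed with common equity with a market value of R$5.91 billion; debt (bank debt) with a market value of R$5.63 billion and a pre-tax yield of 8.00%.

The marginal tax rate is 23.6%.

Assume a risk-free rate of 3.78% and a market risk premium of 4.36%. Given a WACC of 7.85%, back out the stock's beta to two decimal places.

Total capital V = 5.91 + 5.63 = 11.54.
Equity weight = 5.91/11.54 = 0.5121.
Bank debt weight = 5.63/11.54 = 0.4879.
Debt contribution = 0.4879 × 8% × (1 − 23.6%) = 2.9819%.
Required equity contribution = 7.85% − 2.9819% = 4.8681%  ⇒  Re = 9.5057%.
CAPM: 9.5057% = 3.78% + β × 4.36%  ⇒  β = 1.3132.

1.31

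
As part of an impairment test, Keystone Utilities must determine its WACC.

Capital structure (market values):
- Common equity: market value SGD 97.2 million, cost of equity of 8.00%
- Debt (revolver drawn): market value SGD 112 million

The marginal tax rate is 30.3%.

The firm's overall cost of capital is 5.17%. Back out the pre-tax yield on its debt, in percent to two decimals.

3.89%

Total capital V = 97.2 + 112 = 209.2.
Equity weight = 97.2/209.2 = 0.4646.
Revolver drawn weight = 112/209.2 = 0.5354.
Equity contribution = 0.4646 × 8% = 3.7170%.
Remaining for debt = 5.17% − 3.7170% = 1.4530%.
Rd × (1 − 30.3%) × 0.5354 = 1.4530%  ⇒  Rd = 3.8938%.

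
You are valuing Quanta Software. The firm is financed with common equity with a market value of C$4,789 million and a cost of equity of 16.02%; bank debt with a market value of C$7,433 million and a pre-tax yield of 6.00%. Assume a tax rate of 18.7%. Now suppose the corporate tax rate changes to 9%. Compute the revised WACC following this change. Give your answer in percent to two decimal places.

After the change:
Total capital V = 4789 + 7433 = 12222.
Equity: weight = 4789/12222 = 0.3918; cost = 16.02%.
Bank debt: weight = 7433/12222 = 0.6082; after-tax cost = 6% × (1 − 9%) = 5.4600%.
WACC = 0.3918 × 16.0200% + 0.6082 × 5.4600% = 9.5978%.

9.60%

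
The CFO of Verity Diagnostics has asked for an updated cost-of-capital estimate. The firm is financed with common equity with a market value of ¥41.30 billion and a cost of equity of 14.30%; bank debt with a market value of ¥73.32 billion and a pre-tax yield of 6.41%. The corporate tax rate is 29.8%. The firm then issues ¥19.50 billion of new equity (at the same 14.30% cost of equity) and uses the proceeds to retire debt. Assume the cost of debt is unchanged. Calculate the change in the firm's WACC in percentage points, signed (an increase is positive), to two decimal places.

+1.67 pp

Current WACC:
Total capital V = 41.3 + 73.32 = 114.62.
Equity: weight = 41.3/114.62 = 0.3603; cost = 14.3%.
Bank debt: weight = 73.32/114.62 = 0.6397; after-tax cost = 6.41% × (1 − 29.8%) = 4.4998%.
WACC = 0.3603 × 14.3000% + 0.6397 × 4.4998% = 8.0310%.
After the change:
Total capital V = 60.8 + 53.82 = 114.62.
Equity: weight = 60.8/114.62 = 0.5304; cost = 14.3%.
Bank debt: weight = 53.82/114.62 = 0.4696; after-tax cost = 6.41% × (1 − 29.8%) = 4.4998%.
WACC = 0.5304 × 14.3000% + 0.4696 × 4.4998% = 9.6983%.
Change in WACC = 9.6983% − 8.0310% = 1.6673 pp.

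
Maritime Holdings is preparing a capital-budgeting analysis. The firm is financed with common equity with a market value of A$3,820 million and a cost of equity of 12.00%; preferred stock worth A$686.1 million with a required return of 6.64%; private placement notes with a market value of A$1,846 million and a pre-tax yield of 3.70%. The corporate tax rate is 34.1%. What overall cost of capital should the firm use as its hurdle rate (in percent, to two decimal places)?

8.64%

Total capital V = 3820 + 686.1 + 1846 = 6352.1.
Equity: weight = 3820/6352.1 = 0.6014; cost = 12%.
Preferred: weight = 686.1/6352.1 = 0.1080; cost = 6.64%.
Private placement notes: weight = 1846/6352.1 = 0.2906; after-tax cost = 3.7% × (1 − 34.1%) = 2.4383%.
WACC = 0.6014 × 12.0000% + 0.1080 × 6.6400% + 0.2906 × 2.4383% = 8.6423%.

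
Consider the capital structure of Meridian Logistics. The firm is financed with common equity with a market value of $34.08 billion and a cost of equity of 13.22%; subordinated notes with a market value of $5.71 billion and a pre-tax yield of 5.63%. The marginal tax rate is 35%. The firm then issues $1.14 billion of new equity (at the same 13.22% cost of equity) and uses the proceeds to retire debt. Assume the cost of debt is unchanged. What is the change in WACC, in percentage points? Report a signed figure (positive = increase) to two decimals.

Current WACC:
Total capital V = 34.08 + 5.71 = 39.79.
Equity: weight = 34.08/39.79 = 0.8565; cost = 13.22%.
Subordinated notes: weight = 5.71/39.79 = 0.1435; after-tax cost = 5.63% × (1 − 35%) = 3.6595%.
WACC = 0.8565 × 13.2200% + 0.1435 × 3.6595% = 11.8480%.
After the change:
Total capital V = 35.22 + 4.57 = 39.79.
Equity: weight = 35.22/39.79 = 0.8851; cost = 13.22%.
Subordinated notes: weight = 4.57/39.79 = 0.1149; after-tax cost = 5.63% × (1 − 35%) = 3.6595%.
WACC = 0.8851 × 13.2200% + 0.1149 × 3.6595% = 12.1219%.
Change in WACC = 12.1219% − 11.8480% = 0.2739 pp.

+0.27 pp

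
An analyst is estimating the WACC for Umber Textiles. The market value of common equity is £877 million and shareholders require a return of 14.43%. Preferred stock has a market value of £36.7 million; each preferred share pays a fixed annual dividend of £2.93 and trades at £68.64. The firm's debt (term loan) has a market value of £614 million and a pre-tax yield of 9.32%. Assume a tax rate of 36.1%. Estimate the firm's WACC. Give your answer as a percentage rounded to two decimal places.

10.78%

Cost of preferred: Rp = 2.93 / 68.64 = 4.2686%.
Total capital V = 877 + 36.7 + 614 = 1527.7.
Equity: weight = 877/1527.7 = 0.5741; cost = 14.43%.
Preferred: weight = 36.7/1527.7 = 0.0240; cost = 4.2686%.
Term loan: weight = 614/1527.7 = 0.4019; after-tax cost = 9.32% × (1 − 36.1%) = 5.9555%.
WACC = 0.5741 × 14.4300% + 0.0240 × 4.2686% + 0.4019 × 5.9555% = 10.7799%.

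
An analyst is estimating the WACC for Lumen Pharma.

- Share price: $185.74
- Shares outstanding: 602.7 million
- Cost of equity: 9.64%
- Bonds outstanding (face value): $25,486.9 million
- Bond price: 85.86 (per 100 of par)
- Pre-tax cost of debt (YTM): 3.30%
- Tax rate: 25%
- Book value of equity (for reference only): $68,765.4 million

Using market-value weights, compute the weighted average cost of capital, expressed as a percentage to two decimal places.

8.47%

Market value of equity E = 185.74 × 602.7m = 111945.498m. Market value of debt D = 25486.9m × 85.86/100 = 21883.05234m.
Total capital V = 111945.498 + 21883.05234 = 133828.55034.
Equity: weight = 111945.498/133828.55034 = 0.8365; cost = 9.64%.
Bonds outstanding: weight = 21883.05234/133828.55034 = 0.1635; after-tax cost = 3.3% × (1 − 25%) = 2.4750%.
WACC = 0.8365 × 9.6400% + 0.1635 × 2.4750% = 8.4684%.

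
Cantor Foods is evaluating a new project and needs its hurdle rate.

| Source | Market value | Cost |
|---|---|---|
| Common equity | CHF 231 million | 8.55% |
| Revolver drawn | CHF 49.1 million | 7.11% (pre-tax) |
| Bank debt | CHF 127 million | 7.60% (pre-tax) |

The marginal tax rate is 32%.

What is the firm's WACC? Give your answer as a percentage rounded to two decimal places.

Total capital V = 231 + 49.1 + 127 = 407.1.
Equity: weight = 231/407.1 = 0.5674; cost = 8.55%.
Revolver drawn: weight = 49.1/407.1 = 0.1206; after-tax cost = 7.11% × (1 − 32%) = 4.8348%.
Bank debt: weight = 127/407.1 = 0.3120; after-tax cost = 7.6% × (1 − 32%) = 5.1680%.
WACC = 0.5674 × 8.5500% + 0.1206 × 4.8348% + 0.3120 × 5.1680% = 7.0469%.

7.05%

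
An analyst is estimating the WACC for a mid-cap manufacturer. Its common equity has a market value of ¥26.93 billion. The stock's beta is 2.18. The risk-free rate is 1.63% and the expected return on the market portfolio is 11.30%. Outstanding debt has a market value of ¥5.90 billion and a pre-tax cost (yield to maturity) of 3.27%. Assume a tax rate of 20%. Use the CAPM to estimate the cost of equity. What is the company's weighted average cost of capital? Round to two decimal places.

19.10%

Market risk premium = 11.3% − 1.63% = 9.67%.
Cost of equity via CAPM: Re = 1.63% + 2.18 × 9.67% = 22.7106%.
Total capital V = 26.93 + 5.9 = 32.83.
Equity: weight = 26.93/32.83 = 0.8203; cost = 22.7106%.
Debt: weight = 5.9/32.83 = 0.1797; after-tax cost = 3.27% × (1 − 20%) = 2.6160%.
WACC = 0.8203 × 22.7106% + 0.1797 × 2.6160% = 19.0993%.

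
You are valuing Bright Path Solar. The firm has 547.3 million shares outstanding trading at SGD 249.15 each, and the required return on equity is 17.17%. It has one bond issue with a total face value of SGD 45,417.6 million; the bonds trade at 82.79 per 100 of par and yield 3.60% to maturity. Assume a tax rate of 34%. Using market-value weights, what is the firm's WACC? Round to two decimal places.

13.97%

Market value of equity E = 249.15 × 547.3m = 136359.795m. Market value of debt D = 45417.6m × 82.79/100 = 37601.23104m.
Total capital V = 136359.795 + 37601.23104 = 173961.02604.
Equity: weight = 136359.795/173961.02604 = 0.7839; cost = 17.17%.
Bonds outstanding: weight = 37601.23104/173961.02604 = 0.2161; after-tax cost = 3.6% × (1 − 34%) = 2.3760%.
WACC = 0.7839 × 17.1700% + 0.2161 × 2.3760% = 13.9723%.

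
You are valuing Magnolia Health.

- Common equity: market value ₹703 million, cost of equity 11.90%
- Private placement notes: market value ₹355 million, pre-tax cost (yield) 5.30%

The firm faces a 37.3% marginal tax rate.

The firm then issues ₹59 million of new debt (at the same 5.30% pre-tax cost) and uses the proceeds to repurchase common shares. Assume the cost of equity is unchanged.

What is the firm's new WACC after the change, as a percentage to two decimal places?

8.54%

After the change:
Total capital V = 644 + 414 = 1058.
Equity: weight = 644/1058 = 0.6087; cost = 11.9%.
Private placement notes: weight = 414/1058 = 0.3913; after-tax cost = 5.3% × (1 − 37.3%) = 3.3231%.
WACC = 0.6087 × 11.9000% + 0.3913 × 3.3231% = 8.5438%.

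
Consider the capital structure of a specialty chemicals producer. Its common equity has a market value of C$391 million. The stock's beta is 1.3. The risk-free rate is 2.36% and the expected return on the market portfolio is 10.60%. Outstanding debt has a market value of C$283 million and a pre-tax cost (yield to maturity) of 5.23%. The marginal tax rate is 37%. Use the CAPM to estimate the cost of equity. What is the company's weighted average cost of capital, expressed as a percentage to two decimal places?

Market risk premium = 10.6% − 2.36% = 8.24%.
Cost of equity via CAPM: Re = 2.36% + 1.3 × 8.24% = 13.0720%.
Total capital V = 391 + 283 = 674.
Equity: weight = 391/674 = 0.5801; cost = 13.072%.
Debt: weight = 283/674 = 0.4199; after-tax cost = 5.23% × (1 − 37%) = 3.2949%.
WACC = 0.5801 × 13.0720% + 0.4199 × 3.2949% = 8.9668%.

8.97%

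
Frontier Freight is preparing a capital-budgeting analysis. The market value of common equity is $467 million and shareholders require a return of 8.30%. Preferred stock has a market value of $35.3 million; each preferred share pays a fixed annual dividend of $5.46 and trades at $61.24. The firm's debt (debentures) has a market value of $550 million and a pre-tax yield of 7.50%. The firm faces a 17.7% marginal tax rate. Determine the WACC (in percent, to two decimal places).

7.21%

Cost of preferred: Rp = 5.46 / 61.24 = 8.9157%.
Total capital V = 467 + 35.3 + 550 = 1052.3.
Equity: weight = 467/1052.3 = 0.4438; cost = 8.3%.
Preferred: weight = 35.3/1052.3 = 0.0335; cost = 8.9157%.
Debentures: weight = 550/1052.3 = 0.5227; after-tax cost = 7.5% × (1 − 17.7%) = 6.1725%.
WACC = 0.4438 × 8.3000% + 0.0335 × 8.9157% + 0.5227 × 6.1725% = 7.2087%.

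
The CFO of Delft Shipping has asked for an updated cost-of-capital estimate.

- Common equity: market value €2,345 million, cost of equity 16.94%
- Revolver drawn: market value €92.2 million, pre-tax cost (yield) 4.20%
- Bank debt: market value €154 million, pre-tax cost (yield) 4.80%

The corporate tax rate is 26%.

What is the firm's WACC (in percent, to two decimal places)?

Total capital V = 2345 + 92.2 + 154 = 2591.2.
Equity: weight = 2345/2591.2 = 0.9050; cost = 16.94%.
Revolver drawn: weight = 92.2/2591.2 = 0.0356; after-tax cost = 4.2% × (1 − 26%) = 3.1080%.
Bank debt: weight = 154/2591.2 = 0.0594; after-tax cost = 4.8% × (1 − 26%) = 3.5520%.
WACC = 0.9050 × 16.9400% + 0.0356 × 3.1080% + 0.0594 × 3.5520% = 15.6522%.

15.65%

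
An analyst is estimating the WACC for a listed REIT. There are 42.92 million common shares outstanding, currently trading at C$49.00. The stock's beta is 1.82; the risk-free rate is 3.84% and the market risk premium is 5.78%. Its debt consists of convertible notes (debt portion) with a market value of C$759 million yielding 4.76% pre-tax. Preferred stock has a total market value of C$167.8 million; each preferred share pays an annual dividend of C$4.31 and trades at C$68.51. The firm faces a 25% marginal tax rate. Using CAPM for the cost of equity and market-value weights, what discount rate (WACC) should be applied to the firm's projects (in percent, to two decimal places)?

11.21%

Cost of equity via CAPM: Re = 3.84% + 1.82 × 5.78% = 14.3596%.
Cost of preferred: Rp = 4.31 / 68.51 = 6.2911%.
Market value of equity E = 49.0 × 42.92m = 2103.08m.
Total capital V = 2103.08 + 167.8 + 759 = 3029.88.
Equity: weight = 2103.08/3029.88 = 0.6941; cost = 14.3596%.
Preferred: weight = 167.8/3029.88 = 0.0554; cost = 6.2911%.
Convertible notes (debt portion): weight = 759/3029.88 = 0.2505; after-tax cost = 4.76% × (1 − 25%) = 3.5700%.
WACC = 0.6941 × 14.3596% + 0.0554 × 6.2911% + 0.2505 × 3.5700% = 11.2099%.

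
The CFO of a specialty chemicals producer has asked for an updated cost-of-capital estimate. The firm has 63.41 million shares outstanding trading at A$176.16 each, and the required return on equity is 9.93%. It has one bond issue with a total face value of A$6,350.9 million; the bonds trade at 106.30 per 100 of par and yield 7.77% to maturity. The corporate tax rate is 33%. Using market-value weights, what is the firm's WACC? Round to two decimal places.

Market value of equity E = 176.16 × 63.41m = 11170.3056m. Market value of debt D = 6350.9m × 106.3/100 = 6751.0067m.
Total capital V = 11170.3056 + 6751.0067 = 17921.3123.
Equity: weight = 11170.3056/17921.3123 = 0.6233; cost = 9.93%.
Bonds outstanding: weight = 6751.0067/17921.3123 = 0.3767; after-tax cost = 7.77% × (1 − 33%) = 5.2059%.
WACC = 0.6233 × 9.9300% + 0.3767 × 5.2059% = 8.1504%.

8.15%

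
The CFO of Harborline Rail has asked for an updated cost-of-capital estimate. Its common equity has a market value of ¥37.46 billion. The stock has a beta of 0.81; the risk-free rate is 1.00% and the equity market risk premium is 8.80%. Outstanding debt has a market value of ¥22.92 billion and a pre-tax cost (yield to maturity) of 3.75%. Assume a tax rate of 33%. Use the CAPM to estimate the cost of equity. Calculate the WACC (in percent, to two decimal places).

6.00%

Cost of equity via CAPM: Re = 1.0% + 0.81 × 8.8% = 8.1280%.
Total capital V = 37.46 + 22.92 = 60.38.
Equity: weight = 37.46/60.38 = 0.6204; cost = 8.128%.
Debt: weight = 22.92/60.38 = 0.3796; after-tax cost = 3.75% × (1 − 33%) = 2.5125%.
WACC = 0.6204 × 8.1280% + 0.3796 × 2.5125% = 5.9964%.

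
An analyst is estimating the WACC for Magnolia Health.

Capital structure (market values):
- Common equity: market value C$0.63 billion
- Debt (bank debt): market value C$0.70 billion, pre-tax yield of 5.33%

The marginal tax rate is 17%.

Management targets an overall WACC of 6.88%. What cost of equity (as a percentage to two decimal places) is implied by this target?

Total capital V = 0.63 + 0.7 = 1.33.
Equity weight = 0.63/1.33 = 0.4737.
Bank debt weight = 0.7/1.33 = 0.5263.
Debt contribution = 0.5263 × 5.33% × (1 − 17%) = 2.3284%.
Required equity contribution = 6.88% − 2.3284% = 4.5516%.
Re = 4.5516% / 0.4737 = 9.6090%.

9.61%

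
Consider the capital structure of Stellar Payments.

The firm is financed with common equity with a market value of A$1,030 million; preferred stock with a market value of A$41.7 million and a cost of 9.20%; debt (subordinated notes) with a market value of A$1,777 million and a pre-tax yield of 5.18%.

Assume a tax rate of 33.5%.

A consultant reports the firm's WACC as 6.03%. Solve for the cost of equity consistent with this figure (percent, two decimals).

10.36%

Total capital V = 1030 + 41.7 + 1777 = 2848.7.
Equity weight = 1030/2848.7 = 0.3616.
Preferred weight = 41.7/2848.7 = 0.0146.
Subordinated notes weight = 1777/2848.7 = 0.6238.
Debt contribution = 0.6238 × 5.18% × (1 − 33.5%) = 2.1488%.
Preferred contribution = 0.0146 × 9.2% = 0.1347%.
Required equity contribution = 6.03% − 2.2835% = 3.7465%.
Re = 3.7465% / 0.3616 = 10.3619%.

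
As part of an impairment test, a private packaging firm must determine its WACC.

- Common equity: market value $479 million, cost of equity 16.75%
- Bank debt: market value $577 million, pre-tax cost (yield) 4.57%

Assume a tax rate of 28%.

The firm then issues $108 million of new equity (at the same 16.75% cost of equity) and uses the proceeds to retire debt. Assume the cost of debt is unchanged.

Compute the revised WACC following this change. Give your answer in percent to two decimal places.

After the change:
Total capital V = 587 + 469 = 1056.
Equity: weight = 587/1056 = 0.5559; cost = 16.75%.
Bank debt: weight = 469/1056 = 0.4441; after-tax cost = 4.57% × (1 − 28%) = 3.2904%.
WACC = 0.5559 × 16.7500% + 0.4441 × 3.2904% = 10.7722%.

10.77%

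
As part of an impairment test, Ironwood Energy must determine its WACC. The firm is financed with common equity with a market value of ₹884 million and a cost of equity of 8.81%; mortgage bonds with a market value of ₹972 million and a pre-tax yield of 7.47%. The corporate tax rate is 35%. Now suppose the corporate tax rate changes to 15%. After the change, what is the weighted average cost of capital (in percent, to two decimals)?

7.52%

After the change:
Total capital V = 884 + 972 = 1856.
Equity: weight = 884/1856 = 0.4763; cost = 8.81%.
Mortgage bonds: weight = 972/1856 = 0.5237; after-tax cost = 7.47% × (1 − 15%) = 6.3495%.
WACC = 0.4763 × 8.8100% + 0.5237 × 6.3495% = 7.5214%.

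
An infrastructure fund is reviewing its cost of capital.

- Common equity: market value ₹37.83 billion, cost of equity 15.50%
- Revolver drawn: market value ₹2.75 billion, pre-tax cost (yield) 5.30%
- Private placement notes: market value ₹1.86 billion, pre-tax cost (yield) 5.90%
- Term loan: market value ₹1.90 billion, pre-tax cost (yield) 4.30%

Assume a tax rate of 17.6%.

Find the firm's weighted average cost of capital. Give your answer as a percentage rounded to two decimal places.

Total capital V = 37.83 + 2.75 + 1.86 + 1.9 = 44.34.
Equity: weight = 37.83/44.34 = 0.8532; cost = 15.5%.
Revolver drawn: weight = 2.75/44.34 = 0.0620; after-tax cost = 5.3% × (1 − 17.6%) = 4.3672%.
Private placement notes: weight = 1.86/44.34 = 0.0419; after-tax cost = 5.9% × (1 − 17.6%) = 4.8616%.
Term loan: weight = 1.9/44.34 = 0.0429; after-tax cost = 4.3% × (1 − 17.6%) = 3.5432%.
WACC = 0.8532 × 15.5000% + 0.0620 × 4.3672% + 0.0419 × 4.8616% + 0.0429 × 3.5432% = 13.8509%.

13.85%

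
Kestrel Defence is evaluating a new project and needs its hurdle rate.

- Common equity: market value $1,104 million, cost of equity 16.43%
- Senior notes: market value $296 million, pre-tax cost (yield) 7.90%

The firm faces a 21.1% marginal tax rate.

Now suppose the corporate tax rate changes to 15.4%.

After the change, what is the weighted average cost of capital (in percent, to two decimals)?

14.37%

After the change:
Total capital V = 1104 + 296 = 1400.
Equity: weight = 1104/1400 = 0.7886; cost = 16.43%.
Senior notes: weight = 296/1400 = 0.2114; after-tax cost = 7.9% × (1 − 15.4%) = 6.6834%.
WACC = 0.7886 × 16.4300% + 0.2114 × 6.6834% = 14.3693%.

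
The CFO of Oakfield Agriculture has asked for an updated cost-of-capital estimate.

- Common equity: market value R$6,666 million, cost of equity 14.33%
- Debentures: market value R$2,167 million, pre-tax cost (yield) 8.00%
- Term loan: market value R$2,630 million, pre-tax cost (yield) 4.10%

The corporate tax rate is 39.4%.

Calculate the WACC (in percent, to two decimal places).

9.82%

Total capital V = 6666 + 2167 + 2630 = 11463.
Equity: weight = 6666/11463 = 0.5815; cost = 14.33%.
Debentures: weight = 2167/11463 = 0.1890; after-tax cost = 8% × (1 − 39.4%) = 4.8480%.
Term loan: weight = 2630/11463 = 0.2294; after-tax cost = 4.1% × (1 − 39.4%) = 2.4846%.
WACC = 0.5815 × 14.3300% + 0.1890 × 4.8480% + 0.2294 × 2.4846% = 9.8198%.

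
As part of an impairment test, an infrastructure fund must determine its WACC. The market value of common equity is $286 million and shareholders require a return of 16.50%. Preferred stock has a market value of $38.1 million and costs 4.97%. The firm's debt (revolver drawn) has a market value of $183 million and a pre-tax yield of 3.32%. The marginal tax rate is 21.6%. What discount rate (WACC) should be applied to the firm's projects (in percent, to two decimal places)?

Total capital V = 286 + 38.1 + 183 = 507.1.
Equity: weight = 286/507.1 = 0.5640; cost = 16.5%.
Preferred: weight = 38.1/507.1 = 0.0751; cost = 4.97%.
Revolver drawn: weight = 183/507.1 = 0.3609; after-tax cost = 3.32% × (1 − 21.6%) = 2.6029%.
WACC = 0.5640 × 16.5000% + 0.0751 × 4.9700% + 0.3609 × 2.6029% = 10.6186%.

10.62%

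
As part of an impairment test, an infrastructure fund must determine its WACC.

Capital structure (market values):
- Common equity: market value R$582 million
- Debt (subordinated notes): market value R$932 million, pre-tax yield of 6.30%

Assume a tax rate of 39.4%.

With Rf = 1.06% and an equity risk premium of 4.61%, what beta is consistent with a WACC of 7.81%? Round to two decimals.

2.85

Total capital V = 582 + 932 = 1514.
Equity weight = 582/1514 = 0.3844.
Subordinated notes weight = 932/1514 = 0.6156.
Debt contribution = 0.6156 × 6.3% × (1 − 39.4%) = 2.3502%.
Required equity contribution = 7.81% − 2.3502% = 5.4598%  ⇒  Re = 14.2030%.
CAPM: 14.2030% = 1.06% + β × 4.61%  ⇒  β = 2.8510.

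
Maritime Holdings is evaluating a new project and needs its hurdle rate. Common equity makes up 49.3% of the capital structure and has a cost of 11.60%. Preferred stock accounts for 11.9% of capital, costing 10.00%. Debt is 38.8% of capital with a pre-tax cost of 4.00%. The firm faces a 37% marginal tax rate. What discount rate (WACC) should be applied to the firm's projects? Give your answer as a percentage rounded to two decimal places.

7.89%

After-tax cost of debt = 4% × (1 − 37%) = 2.5200%.
WACC = 0.493 × 11.6000% + 0.119 × 10.0000% + 0.388 × 2.5200% = 7.8866%.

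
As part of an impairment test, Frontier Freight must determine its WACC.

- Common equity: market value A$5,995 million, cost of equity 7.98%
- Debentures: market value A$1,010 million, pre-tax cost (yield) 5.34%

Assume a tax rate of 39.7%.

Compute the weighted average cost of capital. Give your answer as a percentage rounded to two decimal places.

Total capital V = 5995 + 1010 = 7005.
Equity: weight = 5995/7005 = 0.8558; cost = 7.98%.
Debentures: weight = 1010/7005 = 0.1442; after-tax cost = 5.34% × (1 − 39.7%) = 3.2200%.
WACC = 0.8558 × 7.9800% + 0.1442 × 3.2200% = 7.2937%.

7.29%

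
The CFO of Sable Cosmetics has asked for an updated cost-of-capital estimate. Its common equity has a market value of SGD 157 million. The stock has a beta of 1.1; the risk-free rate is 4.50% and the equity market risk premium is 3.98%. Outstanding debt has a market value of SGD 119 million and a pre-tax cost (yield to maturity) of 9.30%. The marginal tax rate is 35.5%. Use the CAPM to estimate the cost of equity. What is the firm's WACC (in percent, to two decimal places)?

7.64%

Cost of equity via CAPM: Re = 4.5% + 1.1 × 3.98% = 8.8780%.
Total capital V = 157 + 119 = 276.
Equity: weight = 157/276 = 0.5688; cost = 8.878%.
Debt: weight = 119/276 = 0.4312; after-tax cost = 9.3% × (1 − 35.5%) = 5.9985%.
WACC = 0.5688 × 8.8780% + 0.4312 × 5.9985% = 7.6365%.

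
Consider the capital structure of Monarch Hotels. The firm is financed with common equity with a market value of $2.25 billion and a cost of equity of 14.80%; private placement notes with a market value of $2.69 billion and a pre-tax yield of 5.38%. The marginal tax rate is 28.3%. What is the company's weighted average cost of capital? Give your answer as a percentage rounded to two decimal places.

Total capital V = 2.25 + 2.69 = 4.94.
Equity: weight = 2.25/4.94 = 0.4555; cost = 14.8%.
Private placement notes: weight = 2.69/4.94 = 0.5445; after-tax cost = 5.38% × (1 − 28.3%) = 3.8575%.
WACC = 0.4555 × 14.8000% + 0.5445 × 3.8575% = 8.8414%.

8.84%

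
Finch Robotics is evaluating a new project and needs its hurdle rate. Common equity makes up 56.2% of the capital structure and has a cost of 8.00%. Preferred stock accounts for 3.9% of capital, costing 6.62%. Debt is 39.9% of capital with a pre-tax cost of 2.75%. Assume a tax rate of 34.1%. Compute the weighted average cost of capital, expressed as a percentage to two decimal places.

After-tax cost of debt = 2.75% × (1 − 34.1%) = 1.8123%.
WACC = 0.562 × 8.0000% + 0.039 × 6.6200% + 0.399 × 1.8123% = 5.4773%.

5.48%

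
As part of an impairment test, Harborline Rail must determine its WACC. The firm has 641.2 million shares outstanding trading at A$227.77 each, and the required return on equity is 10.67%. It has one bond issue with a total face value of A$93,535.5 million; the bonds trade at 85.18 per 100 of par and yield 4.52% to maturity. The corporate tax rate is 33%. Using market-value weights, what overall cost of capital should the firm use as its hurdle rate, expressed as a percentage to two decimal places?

7.97%

Market value of equity E = 227.77 × 641.2m = 146046.124m. Market value of debt D = 93535.5m × 85.18/100 = 79673.5389m.
Total capital V = 146046.124 + 79673.5389 = 225719.6629.
Equity: weight = 146046.124/225719.6629 = 0.6470; cost = 10.67%.
Bonds outstanding: weight = 79673.5389/225719.6629 = 0.3530; after-tax cost = 4.52% × (1 − 33%) = 3.0284%.
WACC = 0.6470 × 10.6700% + 0.3530 × 3.0284% = 7.9727%.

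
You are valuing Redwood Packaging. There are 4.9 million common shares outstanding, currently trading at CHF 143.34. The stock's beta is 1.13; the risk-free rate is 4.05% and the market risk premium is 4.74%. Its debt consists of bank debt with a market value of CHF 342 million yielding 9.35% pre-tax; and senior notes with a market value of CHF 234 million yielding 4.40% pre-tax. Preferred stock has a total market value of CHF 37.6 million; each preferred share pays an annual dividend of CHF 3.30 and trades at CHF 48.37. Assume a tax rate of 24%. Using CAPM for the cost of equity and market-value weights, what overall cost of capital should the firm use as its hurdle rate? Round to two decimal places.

Cost of equity via CAPM: Re = 4.05% + 1.13 × 4.74% = 9.4062%.
Cost of preferred: Rp = 3.3 / 48.37 = 6.8224%.
Market value of equity E = 143.34 × 4.9m = 702.366m.
Total capital V = 702.366 + 37.6 + 342 + 234 = 1315.966.
Equity: weight = 702.366/1315.966 = 0.5337; cost = 9.4062%.
Preferred: weight = 37.6/1315.966 = 0.0286; cost = 6.8224%.
Bank debt: weight = 342/1315.966 = 0.2599; after-tax cost = 9.35% × (1 − 24%) = 7.1060%.
Senior notes: weight = 234/1315.966 = 0.1778; after-tax cost = 4.4% × (1 − 24%) = 3.3440%.
WACC = 0.5337 × 9.4062% + 0.0286 × 6.8224% + 0.2599 × 7.1060% + 0.1778 × 3.3440% = 7.6566%.

7.66%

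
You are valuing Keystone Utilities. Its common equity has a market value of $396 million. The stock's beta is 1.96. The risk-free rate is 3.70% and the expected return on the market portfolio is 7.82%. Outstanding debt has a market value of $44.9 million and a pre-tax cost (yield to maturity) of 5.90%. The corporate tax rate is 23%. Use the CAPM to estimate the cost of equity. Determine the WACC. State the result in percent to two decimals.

Market risk premium = 7.82% − 3.7% = 4.12%.
Cost of equity via CAPM: Re = 3.7% + 1.96 × 4.12% = 11.7752%.
Total capital V = 396 + 44.9 = 440.9.
Equity: weight = 396/440.9 = 0.8982; cost = 11.7752%.
Debt: weight = 44.9/440.9 = 0.1018; after-tax cost = 5.9% × (1 − 23%) = 4.5430%.
WACC = 0.8982 × 11.7752% + 0.1018 × 4.5430% = 11.0387%.

11.04%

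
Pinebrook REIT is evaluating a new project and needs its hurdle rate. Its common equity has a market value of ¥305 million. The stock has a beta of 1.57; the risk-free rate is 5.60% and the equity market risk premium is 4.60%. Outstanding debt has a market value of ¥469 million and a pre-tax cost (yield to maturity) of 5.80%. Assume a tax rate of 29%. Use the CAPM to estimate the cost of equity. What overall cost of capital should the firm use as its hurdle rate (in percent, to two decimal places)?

Cost of equity via CAPM: Re = 5.6% + 1.57 × 4.6% = 12.8220%.
Total capital V = 305 + 469 = 774.
Equity: weight = 305/774 = 0.3941; cost = 12.822%.
Debt: weight = 469/774 = 0.6059; after-tax cost = 5.8% × (1 − 29%) = 4.1180%.
WACC = 0.3941 × 12.8220% + 0.6059 × 4.1180% = 7.5479%.

7.55%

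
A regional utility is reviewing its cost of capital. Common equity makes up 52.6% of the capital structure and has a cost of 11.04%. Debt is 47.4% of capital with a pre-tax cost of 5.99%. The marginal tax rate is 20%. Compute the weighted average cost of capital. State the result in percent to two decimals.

After-tax cost of debt = 5.99% × (1 − 20%) = 4.7920%.
WACC = 0.526 × 11.0400% + 0.474 × 4.7920% = 8.0784%.

8.08%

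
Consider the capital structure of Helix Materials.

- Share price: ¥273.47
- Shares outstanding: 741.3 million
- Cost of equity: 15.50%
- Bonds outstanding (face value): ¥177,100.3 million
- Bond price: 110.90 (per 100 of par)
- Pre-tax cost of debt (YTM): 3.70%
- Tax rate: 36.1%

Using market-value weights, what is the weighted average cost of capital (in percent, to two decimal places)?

Market value of equity E = 273.47 × 741.3m = 202723.311m. Market value of debt D = 177100.3m × 110.9/100 = 196404.2327m.
Total capital V = 202723.311 + 196404.2327 = 399127.5437.
Equity: weight = 202723.311/399127.5437 = 0.5079; cost = 15.5%.
Bonds outstanding: weight = 196404.2327/399127.5437 = 0.4921; after-tax cost = 3.7% × (1 − 36.1%) = 2.3643%.
WACC = 0.5079 × 15.5000% + 0.4921 × 2.3643% = 9.0361%.

9.04%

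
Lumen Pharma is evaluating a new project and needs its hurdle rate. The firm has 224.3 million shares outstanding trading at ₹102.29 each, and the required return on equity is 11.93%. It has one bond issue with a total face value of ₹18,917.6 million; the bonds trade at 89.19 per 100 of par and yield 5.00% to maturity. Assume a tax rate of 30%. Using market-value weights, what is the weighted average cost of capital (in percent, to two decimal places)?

8.36%

Market value of equity E = 102.29 × 224.3m = 22943.647m. Market value of debt D = 18917.6m × 89.19/100 = 16872.60744m.
Total capital V = 22943.647 + 16872.60744 = 39816.25444.
Equity: weight = 22943.647/39816.25444 = 0.5762; cost = 11.93%.
Bonds outstanding: weight = 16872.60744/39816.25444 = 0.4238; after-tax cost = 5% × (1 − 30%) = 3.5000%.
WACC = 0.5762 × 11.9300% + 0.4238 × 3.5000% = 8.3577%.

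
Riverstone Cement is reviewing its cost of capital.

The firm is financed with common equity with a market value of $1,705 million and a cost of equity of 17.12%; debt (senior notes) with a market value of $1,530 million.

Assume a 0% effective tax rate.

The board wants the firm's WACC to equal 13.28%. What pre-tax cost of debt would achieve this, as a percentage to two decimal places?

Total capital V = 1705 + 1530 = 3235.
Equity weight = 1705/3235 = 0.5270.
Senior notes weight = 1530/3235 = 0.4730.
Equity contribution = 0.5270 × 17.12% = 9.0231%.
Remaining for debt = 13.28% − 9.0231% = 4.2569%.
Rd × (1 − 0%) × 0.4730 = 4.2569%  ⇒  Rd = 9.0008%.

9.00%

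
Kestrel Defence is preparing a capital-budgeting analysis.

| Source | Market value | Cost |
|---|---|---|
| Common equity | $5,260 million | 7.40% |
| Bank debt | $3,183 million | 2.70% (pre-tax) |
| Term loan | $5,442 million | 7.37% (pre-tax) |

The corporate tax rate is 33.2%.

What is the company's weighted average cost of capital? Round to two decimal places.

5.15%

Total capital V = 5260 + 3183 + 5442 = 13885.
Equity: weight = 5260/13885 = 0.3788; cost = 7.4%.
Bank debt: weight = 3183/13885 = 0.2292; after-tax cost = 2.7% × (1 − 33.2%) = 1.8036%.
Term loan: weight = 5442/13885 = 0.3919; after-tax cost = 7.37% × (1 − 33.2%) = 4.9232%.
WACC = 0.3788 × 7.4000% + 0.2292 × 1.8036% + 0.3919 × 4.9232% = 5.1463%.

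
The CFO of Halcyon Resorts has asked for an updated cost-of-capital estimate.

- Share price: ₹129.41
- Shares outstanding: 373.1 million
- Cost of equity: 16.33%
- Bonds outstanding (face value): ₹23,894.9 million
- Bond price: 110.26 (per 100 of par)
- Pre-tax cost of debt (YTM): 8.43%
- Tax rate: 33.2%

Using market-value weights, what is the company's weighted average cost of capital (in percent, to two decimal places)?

Market value of equity E = 129.41 × 373.1m = 48282.871m. Market value of debt D = 23894.9m × 110.26/100 = 26346.51674m.
Total capital V = 48282.871 + 26346.51674 = 74629.38774.
Equity: weight = 48282.871/74629.38774 = 0.6470; cost = 16.33%.
Bonds outstanding: weight = 26346.51674/74629.38774 = 0.3530; after-tax cost = 8.43% × (1 − 33.2%) = 5.6312%.
WACC = 0.6470 × 16.3300% + 0.3530 × 5.6312% = 12.5530%.

12.55%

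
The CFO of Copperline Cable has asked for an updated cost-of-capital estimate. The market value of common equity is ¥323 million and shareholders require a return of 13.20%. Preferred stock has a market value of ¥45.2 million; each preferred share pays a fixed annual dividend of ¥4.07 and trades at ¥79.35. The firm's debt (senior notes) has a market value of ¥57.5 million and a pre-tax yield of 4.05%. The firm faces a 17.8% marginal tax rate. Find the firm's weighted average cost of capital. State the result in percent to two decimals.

Cost of preferred: Rp = 4.07 / 79.35 = 5.1292%.
Total capital V = 323 + 45.2 + 57.5 = 425.7.
Equity: weight = 323/425.7 = 0.7588; cost = 13.2%.
Preferred: weight = 45.2/425.7 = 0.1062; cost = 5.1292%.
Senior notes: weight = 57.5/425.7 = 0.1351; after-tax cost = 4.05% × (1 − 17.8%) = 3.3291%.
WACC = 0.7588 × 13.2000% + 0.1062 × 5.1292% + 0.1351 × 3.3291% = 11.0098%.

11.01%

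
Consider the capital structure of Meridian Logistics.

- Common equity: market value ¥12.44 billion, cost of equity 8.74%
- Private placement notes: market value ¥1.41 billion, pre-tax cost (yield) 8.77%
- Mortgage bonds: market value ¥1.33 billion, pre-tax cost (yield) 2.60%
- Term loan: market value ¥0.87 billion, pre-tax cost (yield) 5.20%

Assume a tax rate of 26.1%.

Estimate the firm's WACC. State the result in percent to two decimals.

7.71%

Total capital V = 12.44 + 1.41 + 1.33 + 0.87 = 16.05.
Equity: weight = 12.44/16.05 = 0.7751; cost = 8.74%.
Private placement notes: weight = 1.41/16.05 = 0.0879; after-tax cost = 8.77% × (1 − 26.1%) = 6.4810%.
Mortgage bonds: weight = 1.33/16.05 = 0.0829; after-tax cost = 2.6% × (1 − 26.1%) = 1.9214%.
Term loan: weight = 0.87/16.05 = 0.0542; after-tax cost = 5.2% × (1 − 26.1%) = 3.8428%.
WACC = 0.7751 × 8.7400% + 0.0879 × 6.4810% + 0.0829 × 1.9214% + 0.0542 × 3.8428% = 7.7111%.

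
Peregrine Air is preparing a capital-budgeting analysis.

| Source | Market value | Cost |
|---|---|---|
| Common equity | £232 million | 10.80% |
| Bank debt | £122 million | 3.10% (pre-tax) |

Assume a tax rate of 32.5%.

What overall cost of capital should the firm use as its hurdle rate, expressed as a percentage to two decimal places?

Total capital V = 232 + 122 = 354.
Equity: weight = 232/354 = 0.6554; cost = 10.8%.
Bank debt: weight = 122/354 = 0.3446; after-tax cost = 3.1% × (1 − 32.5%) = 2.0925%.
WACC = 0.6554 × 10.8000% + 0.3446 × 2.0925% = 7.7991%.

7.80%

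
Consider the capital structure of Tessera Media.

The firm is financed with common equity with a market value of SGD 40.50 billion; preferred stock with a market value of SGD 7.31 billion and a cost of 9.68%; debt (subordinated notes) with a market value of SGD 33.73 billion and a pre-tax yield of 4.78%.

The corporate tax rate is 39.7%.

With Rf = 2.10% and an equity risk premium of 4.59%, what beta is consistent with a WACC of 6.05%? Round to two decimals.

Total capital V = 40.5 + 7.31 + 33.73 = 81.54.
Equity weight = 40.5/81.54 = 0.4967.
Preferred weight = 7.31/81.54 = 0.0896.
Subordinated notes weight = 33.73/81.54 = 0.4137.
Debt contribution = 0.4137 × 4.78% × (1 − 39.7%) = 1.1923%.
Preferred contribution = 0.0896 × 9.68% = 0.8678%.
Required equity contribution = 6.05% − 2.0601% = 3.9899%  ⇒  Re = 8.0330%.
CAPM: 8.0330% = 2.1% + β × 4.59%  ⇒  β = 1.2926.

1.29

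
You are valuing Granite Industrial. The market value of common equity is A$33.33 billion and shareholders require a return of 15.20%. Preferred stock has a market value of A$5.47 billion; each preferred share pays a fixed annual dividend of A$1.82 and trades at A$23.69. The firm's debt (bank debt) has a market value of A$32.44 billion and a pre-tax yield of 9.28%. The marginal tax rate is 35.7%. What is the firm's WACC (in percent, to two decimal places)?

10.42%

Cost of preferred: Rp = 1.82 / 23.69 = 7.6826%.
Total capital V = 33.33 + 5.47 + 32.44 = 71.24.
Equity: weight = 33.33/71.24 = 0.4679; cost = 15.2%.
Preferred: weight = 5.47/71.24 = 0.0768; cost = 7.6826%.
Bank debt: weight = 32.44/71.24 = 0.4554; after-tax cost = 9.28% × (1 − 35.7%) = 5.9670%.
WACC = 0.4679 × 15.2000% + 0.0768 × 7.6826% + 0.4554 × 5.9670% = 10.4185%.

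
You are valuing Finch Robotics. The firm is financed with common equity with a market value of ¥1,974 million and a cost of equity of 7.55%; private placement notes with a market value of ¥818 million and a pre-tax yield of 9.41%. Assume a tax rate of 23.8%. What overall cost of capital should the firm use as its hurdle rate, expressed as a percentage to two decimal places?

7.44%

Total capital V = 1974 + 818 = 2792.
Equity: weight = 1974/2792 = 0.7070; cost = 7.55%.
Private placement notes: weight = 818/2792 = 0.2930; after-tax cost = 9.41% × (1 − 23.8%) = 7.1704%.
WACC = 0.7070 × 7.5500% + 0.2930 × 7.1704% = 7.4388%.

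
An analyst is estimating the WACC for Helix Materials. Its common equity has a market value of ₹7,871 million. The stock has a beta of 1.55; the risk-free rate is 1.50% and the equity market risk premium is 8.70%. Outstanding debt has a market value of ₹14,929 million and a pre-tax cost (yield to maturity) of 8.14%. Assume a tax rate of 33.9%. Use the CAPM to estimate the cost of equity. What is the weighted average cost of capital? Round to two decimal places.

Cost of equity via CAPM: Re = 1.5% + 1.55 × 8.7% = 14.9850%.
Total capital V = 7871 + 14929 = 22800.
Equity: weight = 7871/22800 = 0.3452; cost = 14.985%.
Debt: weight = 14929/22800 = 0.6548; after-tax cost = 8.14% × (1 − 33.9%) = 5.3805%.
WACC = 0.3452 × 14.9850% + 0.6548 × 5.3805% = 8.6962%.

8.70%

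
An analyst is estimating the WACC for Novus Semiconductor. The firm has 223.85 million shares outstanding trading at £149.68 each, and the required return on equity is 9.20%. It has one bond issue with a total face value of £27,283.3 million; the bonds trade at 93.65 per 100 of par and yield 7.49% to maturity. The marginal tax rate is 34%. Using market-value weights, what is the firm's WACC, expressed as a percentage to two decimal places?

Market value of equity E = 149.68 × 223.85m = 33505.868m. Market value of debt D = 27283.3m × 93.65/100 = 25550.81045m.
Total capital V = 33505.868 + 25550.81045 = 59056.67845.
Equity: weight = 33505.868/59056.67845 = 0.5674; cost = 9.2%.
Bonds outstanding: weight = 25550.81045/59056.67845 = 0.4326; after-tax cost = 7.49% × (1 − 34%) = 4.9434%.
WACC = 0.5674 × 9.2000% + 0.4326 × 4.9434% = 7.3584%.

7.36%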